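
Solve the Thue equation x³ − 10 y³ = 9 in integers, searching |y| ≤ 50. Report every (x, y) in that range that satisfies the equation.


The equation is x³ - 10y³ = 9. For fixed y, x³ = 10·y³ + 9, so a solution requires the RHS to be a perfect cube.
Strategy: iterate y from -50 to 50, compute RHS = 10·y³ + 9, and check whether it is a (positive or negative) perfect cube.
Check small values of y:
  y = 0: RHS = 9 is not a perfect cube.
  y = 1: RHS = 19 is not a perfect cube.
  y = -1: RHS = -1 = (-1)³ ⇒ x = -1 works.
  y = 2: RHS = 89 is not a perfect cube.
  y = -2: RHS = -71 is not a perfect cube.
  y = 3: RHS = 279 is not a perfect cube.
  y = -3: RHS = -261 is not a perfect cube.
Continuing the search up to |y| = 50 finds no further solutions beyond those listed.
Collected solutions: (-1, -1).

Solutions (with |y| ≤ 50): (-1, -1).


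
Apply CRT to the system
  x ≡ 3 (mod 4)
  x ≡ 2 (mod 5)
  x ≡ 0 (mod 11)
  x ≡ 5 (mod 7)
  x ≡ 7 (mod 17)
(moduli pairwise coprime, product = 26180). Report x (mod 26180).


Product of moduli M = 4 · 5 · 11 · 7 · 17 = 26180.
Merge one congruence at a time:
  Start: x ≡ 3 (mod 4).
  Combine with x ≡ 2 (mod 5); new modulus lcm = 20.
    Write x = 3 + 4·t and substitute into x ≡ 2 (mod 5): 4·t ≡ 2 − 3 = -1 (mod 5).
    Reduce coefficients mod 5: 4·t ≡ 4 (mod 5).
    The inverse of 4 mod 5 is 4 (since 4·4 = 16 = 3·5 + 1), so t ≡ 4·4 = 16 ≡ 1 (mod 5).
    Then x = 3 + 4·1 = 7, valid modulo lcm(4, 5) = 20: x ≡ 7 (mod 20).
  Combine with x ≡ 0 (mod 11); new modulus lcm = 220.
    Write x = 7 + 20·t and substitute into x ≡ 0 (mod 11): 20·t ≡ 0 − 7 = -7 (mod 11).
    Reduce coefficients mod 11: 9·t ≡ 4 (mod 11).
    The inverse of 9 mod 11 is 5 (since 9·5 = 45 = 4·11 + 1), so t ≡ 5·4 = 20 ≡ 9 (mod 11).
    Then x = 7 + 20·9 = 187, valid modulo lcm(20, 11) = 220: x ≡ 187 (mod 220).
  Combine with x ≡ 5 (mod 7); new modulus lcm = 1540.
    Write x = 187 + 220·t and substitute into x ≡ 5 (mod 7): 220·t ≡ 5 − 187 = -182 (mod 7).
    Reduce coefficients mod 7: 3·t ≡ 0 (mod 7).
    The inverse of 3 mod 7 is 5 (since 3·5 = 15 = 2·7 + 1), so t ≡ 5·0 = 0 ≡ 0 (mod 7).
    Then x = 187 + 220·0 = 187, valid modulo lcm(220, 7) = 1540: x ≡ 187 (mod 1540).
  Combine with x ≡ 7 (mod 17); new modulus lcm = 26180.
    Write x = 187 + 1540·t and substitute into x ≡ 7 (mod 17): 1540·t ≡ 7 − 187 = -180 (mod 17).
    Reduce coefficients mod 17: 10·t ≡ 7 (mod 17).
    The inverse of 10 mod 17 is 12 (since 10·12 = 120 = 7·17 + 1), so t ≡ 12·7 = 84 ≡ 16 (mod 17).
    Then x = 187 + 1540·16 = 24827, valid modulo lcm(1540, 17) = 26180: x ≡ 24827 (mod 26180).
Verify against each original: 24827 mod 4 = 3, 24827 mod 5 = 2, 24827 mod 11 = 0, 24827 mod 7 = 5, 24827 mod 17 = 7.

x ≡ 24827 (mod 26180).


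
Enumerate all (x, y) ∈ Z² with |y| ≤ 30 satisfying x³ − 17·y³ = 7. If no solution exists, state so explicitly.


The equation is x³ - 17y³ = 7. For fixed y, x³ = 17·y³ + 7, so a solution requires the RHS to be a perfect cube.
Strategy: iterate y from -30 to 30, compute RHS = 17·y³ + 7, and check whether it is a (positive or negative) perfect cube.
Check small values of y:
  y = 0: RHS = 7 is not a perfect cube.
  y = 1: RHS = 24 is not a perfect cube.
  y = -1: RHS = -10 is not a perfect cube.
  y = 2: RHS = 143 is not a perfect cube.
  y = -2: RHS = -129 is not a perfect cube.
  y = 3: RHS = 466 is not a perfect cube.
  y = -3: RHS = -452 is not a perfect cube.
Continuing the search up to |y| = 30 finds no solutions either.
No (x, y) in the scanned range satisfies the equation.

No integer solutions with |y| ≤ 30.


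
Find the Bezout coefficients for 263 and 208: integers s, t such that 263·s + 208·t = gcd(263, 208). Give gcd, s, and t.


Euclidean algorithm on (263, 208) — divide until remainder is 0:
  263 = 1 · 208 + 55
  208 = 3 · 55 + 43
  55 = 1 · 43 + 12
  43 = 3 · 12 + 7
  12 = 1 · 7 + 5
  7 = 1 · 5 + 2
  5 = 2 · 2 + 1
  2 = 2 · 1 + 0
gcd(263, 208) = 1.
Track Bezout coefficients alongside the remainders: start with r₀ = 263 = a·1 + b·0 (s = 1, t = 0) and r₁ = 208 = a·0 + b·1 (s = 0, t = 1); each new remainder r_{k+1} = r_{k-1} − q_k·r_k inherits s_{k+1} = s_{k-1} − q_k·s_k, t_{k+1} = t_{k-1} − q_k·t_k, so r_k = a·s_k + b·t_k at every step:
  q = 1: r = 55, s = 1 − 1·0 = 1, t = 0 − 1·1 = -1  (check: 263·1 + 208·(-1) = 55)
  q = 3: r = 43, s = 0 − 3·1 = -3, t = 1 − 3·(-1) = 4  (check: 263·(-3) + 208·4 = 43)
  q = 1: r = 12, s = 1 − 1·(-3) = 4, t = -1 − 1·4 = -5  (check: 263·4 + 208·(-5) = 12)
  q = 3: r = 7, s = -3 − 3·4 = -15, t = 4 − 3·(-5) = 19  (check: 263·(-15) + 208·19 = 7)
  q = 1: r = 5, s = 4 − 1·(-15) = 19, t = -5 − 1·19 = -24  (check: 263·19 + 208·(-24) = 5)
  q = 1: r = 2, s = -15 − 1·19 = -34, t = 19 − 1·(-24) = 43  (check: 263·(-34) + 208·43 = 2)
  q = 2: r = 1, s = 19 − 2·(-34) = 87, t = -24 − 2·43 = -110  (check: 263·87 + 208·(-110) = 1)
The row with r = 1 (the gcd) gives the Bezout coefficients s = 87, t = -110.
Result: 263 · (87) + 208 · (-110) = 1.

gcd(263, 208) = 1; s = 87, t = -110 (check: 263·87 + 208·(-110) = 1).


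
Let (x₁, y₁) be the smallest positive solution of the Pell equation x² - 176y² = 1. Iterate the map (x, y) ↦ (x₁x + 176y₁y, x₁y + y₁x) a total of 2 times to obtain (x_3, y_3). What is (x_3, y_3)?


Step 1: Find the fundamental solution (x₁, y₁) of x² - 176y² = 1.
  Expand √176 as a continued fraction. a₀ = ⌊√176⌋ = 13; iterate m_{k+1} = d_k·a_k − m_k, d_{k+1} = (176 − m_{k+1}²)/d_k, a_{k+1} = ⌊(a₀ + m_{k+1})/d_{k+1}⌋ (starting m₀ = 0, d₀ = 1), with convergents p_k = a_k·p_{k-1} + p_{k-2}, q_k = a_k·q_{k-1} + q_{k-2} (p₋₁ = 1, q₋₁ = 0):
  k = 0: a₀ = 13; p₀/q₀ = 13/1; p₀² − 176·q₀² = 169 − 176 = -7.
  k = 1: m = 13, d = 7, a = ⌊(13 + 13)/7⌋ = 3; p/q = (3·13 + 1)/(3·1 + 0) = 40/3; p² − 176·q² = 1600 − 1584 = 16.
  k = 2: m = 8, d = 16, a = ⌊(13 + 8)/16⌋ = 1; p/q = (1·40 + 13)/(1·3 + 1) = 53/4; p² − 176·q² = 2809 − 2816 = -7.
  k = 3: m = 8, d = 7, a = ⌊(13 + 8)/7⌋ = 3; p/q = (3·53 + 40)/(3·4 + 3) = 199/15; p² − 176·q² = 39601 − 39600 = 1.
  The first convergent with p² − 176·q² = 1 gives the fundamental solution (x₁, y₁) = (199, 15).
Step 2: Apply the recurrence (x_{n+1}, y_{n+1}) = (x₁x_n + 176y₁y_n, x₁y_n + y₁x_n) repeatedly.
  From (x_1, y_1) = (199, 15): x_2 = 199·199 + 176·15·15 = 79201; y_2 = 199·15 + 15·199 = 5970.
  From (x_2, y_2) = (79201, 5970): x_3 = 199·79201 + 176·15·5970 = 31521799; y_3 = 199·5970 + 15·79201 = 2376045.
Step 3: Verify x_3² - 176·y_3² = 993623812196401 - 993623812196400 = 1 (should be 1). ✓

(x_1, y_1) = (199, 15); (x_3, y_3) = (31521799, 2376045).


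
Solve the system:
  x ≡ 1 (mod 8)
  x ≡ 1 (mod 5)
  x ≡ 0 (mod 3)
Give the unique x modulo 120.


Moduli 8, 5, 3 are pairwise coprime; by CRT there is a unique solution modulo M = 8 · 5 · 3 = 120.
Solve pairwise, accumulating the modulus:
  Start with x ≡ 1 (mod 8).
  Combine with x ≡ 1 (mod 5): since gcd(8, 5) = 1, we get a unique residue mod 40.
    Write x = 1 + 8·t and substitute into x ≡ 1 (mod 5): 8·t ≡ 1 − 1 = 0 (mod 5).
    Reduce coefficients mod 5: 3·t ≡ 0 (mod 5).
    The inverse of 3 mod 5 is 2 (since 3·2 = 6 = 1·5 + 1), so t ≡ 2·0 = 0 ≡ 0 (mod 5).
    Then x = 1 + 8·0 = 1, valid modulo lcm(8, 5) = 40: x ≡ 1 (mod 40).
  Combine with x ≡ 0 (mod 3): since gcd(40, 3) = 1, we get a unique residue mod 120.
    Write x = 1 + 40·t and substitute into x ≡ 0 (mod 3): 40·t ≡ 0 − 1 = -1 (mod 3).
    Reduce coefficients mod 3: 1·t ≡ 2 (mod 3).
    So t ≡ 2 (mod 3).
    Then x = 1 + 40·2 = 81, valid modulo lcm(40, 3) = 120: x ≡ 81 (mod 120).
Verify: 81 mod 8 = 1 ✓, 81 mod 5 = 1 ✓, 81 mod 3 = 0 ✓.

x ≡ 81 (mod 120).


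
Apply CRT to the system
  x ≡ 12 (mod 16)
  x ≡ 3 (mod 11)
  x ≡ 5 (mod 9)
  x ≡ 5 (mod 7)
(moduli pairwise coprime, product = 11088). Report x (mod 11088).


Product of moduli M = 16 · 11 · 9 · 7 = 11088.
Merge one congruence at a time:
  Start: x ≡ 12 (mod 16).
  Combine with x ≡ 3 (mod 11); new modulus lcm = 176.
    Write x = 12 + 16·t and substitute into x ≡ 3 (mod 11): 16·t ≡ 3 − 12 = -9 (mod 11).
    Reduce coefficients mod 11: 5·t ≡ 2 (mod 11).
    The inverse of 5 mod 11 is 9 (since 5·9 = 45 = 4·11 + 1), so t ≡ 9·2 = 18 ≡ 7 (mod 11).
    Then x = 12 + 16·7 = 124, valid modulo lcm(16, 11) = 176: x ≡ 124 (mod 176).
  Combine with x ≡ 5 (mod 9); new modulus lcm = 1584.
    Write x = 124 + 176·t and substitute into x ≡ 5 (mod 9): 176·t ≡ 5 − 124 = -119 (mod 9).
    Reduce coefficients mod 9: 5·t ≡ 7 (mod 9).
    The inverse of 5 mod 9 is 2 (since 5·2 = 10 = 1·9 + 1), so t ≡ 2·7 = 14 ≡ 5 (mod 9).
    Then x = 124 + 176·5 = 1004, valid modulo lcm(176, 9) = 1584: x ≡ 1004 (mod 1584).
  Combine with x ≡ 5 (mod 7); new modulus lcm = 11088.
    Write x = 1004 + 1584·t and substitute into x ≡ 5 (mod 7): 1584·t ≡ 5 − 1004 = -999 (mod 7).
    Reduce coefficients mod 7: 2·t ≡ 2 (mod 7).
    The inverse of 2 mod 7 is 4 (since 2·4 = 8 = 1·7 + 1), so t ≡ 4·2 = 8 ≡ 1 (mod 7).
    Then x = 1004 + 1584·1 = 2588, valid modulo lcm(1584, 7) = 11088: x ≡ 2588 (mod 11088).
Verify against each original: 2588 mod 16 = 12, 2588 mod 11 = 3, 2588 mod 9 = 5, 2588 mod 7 = 5.

x ≡ 2588 (mod 11088).


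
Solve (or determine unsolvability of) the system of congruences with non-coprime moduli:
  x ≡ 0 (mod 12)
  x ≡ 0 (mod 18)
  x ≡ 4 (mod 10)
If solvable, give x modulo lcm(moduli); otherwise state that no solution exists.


Moduli 12, 18, 10 are not pairwise coprime, so CRT works modulo lcm(m_i) when all pairwise compatibility conditions hold.
Pairwise compatibility: gcd(m_i, m_j) must divide a_i - a_j for every pair.
Merge one congruence at a time:
  Start: x ≡ 0 (mod 12).
  Combine with x ≡ 0 (mod 18): gcd(12, 18) = 6; 0 - 0 = 0, which IS divisible by 6, so compatible.
    Write x = 0 + 12·t and substitute into x ≡ 0 (mod 18): 12·t ≡ 0 − 0 = 0 (mod 18).
    Divide the congruence (and modulus) by g = 6: 2·t ≡ 0 (mod 3).
    The inverse of 2 mod 3 is 2 (since 2·2 = 4 = 1·3 + 1), so t ≡ 2·0 = 0 ≡ 0 (mod 3).
    Then x = 0 + 12·0 = 0, valid modulo lcm(12, 18) = 36: x ≡ 0 (mod 36).
  Combine with x ≡ 4 (mod 10): gcd(36, 10) = 2; 4 - 0 = 4, which IS divisible by 2, so compatible.
    Write x = 0 + 36·t and substitute into x ≡ 4 (mod 10): 36·t ≡ 4 − 0 = 4 (mod 10).
    Divide the congruence (and modulus) by g = 2: 18·t ≡ 2 (mod 5).
    Reduce coefficients mod 5: 3·t ≡ 2 (mod 5).
    The inverse of 3 mod 5 is 2 (since 3·2 = 6 = 1·5 + 1), so t ≡ 2·2 = 4 ≡ 4 (mod 5).
    Then x = 0 + 36·4 = 144, valid modulo lcm(36, 10) = 180: x ≡ 144 (mod 180).
Verify: 144 mod 12 = 0, 144 mod 18 = 0, 144 mod 10 = 4.

x ≡ 144 (mod 180).


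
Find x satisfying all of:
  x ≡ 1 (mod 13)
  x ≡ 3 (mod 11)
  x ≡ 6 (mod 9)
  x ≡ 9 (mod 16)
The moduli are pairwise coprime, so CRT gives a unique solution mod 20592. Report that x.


Product of moduli M = 13 · 11 · 9 · 16 = 20592.
Merge one congruence at a time:
  Start: x ≡ 1 (mod 13).
  Combine with x ≡ 3 (mod 11); new modulus lcm = 143.
    Write x = 1 + 13·t and substitute into x ≡ 3 (mod 11): 13·t ≡ 3 − 1 = 2 (mod 11).
    Reduce coefficients mod 11: 2·t ≡ 2 (mod 11).
    The inverse of 2 mod 11 is 6 (since 2·6 = 12 = 1·11 + 1), so t ≡ 6·2 = 12 ≡ 1 (mod 11).
    Then x = 1 + 13·1 = 14, valid modulo lcm(13, 11) = 143: x ≡ 14 (mod 143).
  Combine with x ≡ 6 (mod 9); new modulus lcm = 1287.
    Write x = 14 + 143·t and substitute into x ≡ 6 (mod 9): 143·t ≡ 6 − 14 = -8 (mod 9).
    Reduce coefficients mod 9: 8·t ≡ 1 (mod 9).
    The inverse of 8 mod 9 is 8 (since 8·8 = 64 = 7·9 + 1), so t ≡ 8·1 = 8 ≡ 8 (mod 9).
    Then x = 14 + 143·8 = 1158, valid modulo lcm(143, 9) = 1287: x ≡ 1158 (mod 1287).
  Combine with x ≡ 9 (mod 16); new modulus lcm = 20592.
    Write x = 1158 + 1287·t and substitute into x ≡ 9 (mod 16): 1287·t ≡ 9 − 1158 = -1149 (mod 16).
    Reduce coefficients mod 16: 7·t ≡ 3 (mod 16).
    The inverse of 7 mod 16 is 7 (since 7·7 = 49 = 3·16 + 1), so t ≡ 7·3 = 21 ≡ 5 (mod 16).
    Then x = 1158 + 1287·5 = 7593, valid modulo lcm(1287, 16) = 20592: x ≡ 7593 (mod 20592).
Verify against each original: 7593 mod 13 = 1, 7593 mod 11 = 3, 7593 mod 9 = 6, 7593 mod 16 = 9.

x ≡ 7593 (mod 20592).


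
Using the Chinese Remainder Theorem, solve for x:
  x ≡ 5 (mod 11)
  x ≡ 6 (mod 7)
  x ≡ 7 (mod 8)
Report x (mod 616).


Moduli 11, 7, 8 are pairwise coprime; by CRT there is a unique solution modulo M = 11 · 7 · 8 = 616.
Solve pairwise, accumulating the modulus:
  Start with x ≡ 5 (mod 11).
  Combine with x ≡ 6 (mod 7): since gcd(11, 7) = 1, we get a unique residue mod 77.
    Write x = 5 + 11·t and substitute into x ≡ 6 (mod 7): 11·t ≡ 6 − 5 = 1 (mod 7).
    Reduce coefficients mod 7: 4·t ≡ 1 (mod 7).
    The inverse of 4 mod 7 is 2 (since 4·2 = 8 = 1·7 + 1), so t ≡ 2·1 = 2 ≡ 2 (mod 7).
    Then x = 5 + 11·2 = 27, valid modulo lcm(11, 7) = 77: x ≡ 27 (mod 77).
  Combine with x ≡ 7 (mod 8): since gcd(77, 8) = 1, we get a unique residue mod 616.
    Write x = 27 + 77·t and substitute into x ≡ 7 (mod 8): 77·t ≡ 7 − 27 = -20 (mod 8).
    Reduce coefficients mod 8: 5·t ≡ 4 (mod 8).
    The inverse of 5 mod 8 is 5 (since 5·5 = 25 = 3·8 + 1), so t ≡ 5·4 = 20 ≡ 4 (mod 8).
    Then x = 27 + 77·4 = 335, valid modulo lcm(77, 8) = 616: x ≡ 335 (mod 616).
Verify: 335 mod 11 = 5 ✓, 335 mod 7 = 6 ✓, 335 mod 8 = 7 ✓.

x ≡ 335 (mod 616).


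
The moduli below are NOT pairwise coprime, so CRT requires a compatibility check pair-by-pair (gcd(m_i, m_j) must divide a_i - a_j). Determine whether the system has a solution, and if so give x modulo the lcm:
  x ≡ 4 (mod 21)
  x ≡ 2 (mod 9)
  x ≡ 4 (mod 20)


Moduli 21, 9, 20 are not pairwise coprime, so CRT works modulo lcm(m_i) when all pairwise compatibility conditions hold.
Pairwise compatibility: gcd(m_i, m_j) must divide a_i - a_j for every pair.
Merge one congruence at a time:
  Start: x ≡ 4 (mod 21).
  Combine with x ≡ 2 (mod 9): gcd(21, 9) = 3, and 2 - 4 = -2 is NOT divisible by 3.
    ⇒ system is inconsistent (no integer solution).

No solution (the system is inconsistent).


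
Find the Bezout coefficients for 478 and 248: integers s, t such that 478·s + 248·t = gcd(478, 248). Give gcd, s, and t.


Euclidean algorithm on (478, 248) — divide until remainder is 0:
  478 = 1 · 248 + 230
  248 = 1 · 230 + 18
  230 = 12 · 18 + 14
  18 = 1 · 14 + 4
  14 = 3 · 4 + 2
  4 = 2 · 2 + 0
gcd(478, 248) = 2.
Track Bezout coefficients alongside the remainders: start with r₀ = 478 = a·1 + b·0 (s = 1, t = 0) and r₁ = 248 = a·0 + b·1 (s = 0, t = 1); each new remainder r_{k+1} = r_{k-1} − q_k·r_k inherits s_{k+1} = s_{k-1} − q_k·s_k, t_{k+1} = t_{k-1} − q_k·t_k, so r_k = a·s_k + b·t_k at every step:
  q = 1: r = 230, s = 1 − 1·0 = 1, t = 0 − 1·1 = -1  (check: 478·1 + 248·(-1) = 230)
  q = 1: r = 18, s = 0 − 1·1 = -1, t = 1 − 1·(-1) = 2  (check: 478·(-1) + 248·2 = 18)
  q = 12: r = 14, s = 1 − 12·(-1) = 13, t = -1 − 12·2 = -25  (check: 478·13 + 248·(-25) = 14)
  q = 1: r = 4, s = -1 − 1·13 = -14, t = 2 − 1·(-25) = 27  (check: 478·(-14) + 248·27 = 4)
  q = 3: r = 2, s = 13 − 3·(-14) = 55, t = -25 − 3·27 = -106  (check: 478·55 + 248·(-106) = 2)
The row with r = 2 (the gcd) gives the Bezout coefficients s = 55, t = -106.
Result: 478 · (55) + 248 · (-106) = 2.

gcd(478, 248) = 2; s = 55, t = -106 (check: 478·55 + 248·(-106) = 2).


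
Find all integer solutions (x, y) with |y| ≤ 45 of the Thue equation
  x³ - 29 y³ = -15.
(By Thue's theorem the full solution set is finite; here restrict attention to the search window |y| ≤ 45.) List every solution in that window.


The equation is x³ - 29y³ = -15. For fixed y, x³ = 29·y³ − 15, so a solution requires the RHS to be a perfect cube.
Strategy: iterate y from -45 to 45, compute RHS = 29·y³ − 15, and check whether it is a (positive or negative) perfect cube.
Check small values of y:
  y = 0: RHS = -15 is not a perfect cube.
  y = 1: RHS = 14 is not a perfect cube.
  y = -1: RHS = -44 is not a perfect cube.
  y = 2: RHS = 217 is not a perfect cube.
  y = -2: RHS = -247 is not a perfect cube.
  y = 3: RHS = 768 is not a perfect cube.
  y = -3: RHS = -798 is not a perfect cube.
Continuing the search up to |y| = 45 finds no solutions either.
No (x, y) in the scanned range satisfies the equation.

No integer solutions with |y| ≤ 45.


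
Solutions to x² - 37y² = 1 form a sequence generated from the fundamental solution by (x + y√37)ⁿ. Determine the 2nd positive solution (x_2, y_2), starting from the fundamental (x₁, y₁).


Step 1: Find the fundamental solution (x₁, y₁) of x² - 37y² = 1.
  Expand √37 as a continued fraction. a₀ = ⌊√37⌋ = 6; iterate m_{k+1} = d_k·a_k − m_k, d_{k+1} = (37 − m_{k+1}²)/d_k, a_{k+1} = ⌊(a₀ + m_{k+1})/d_{k+1}⌋ (starting m₀ = 0, d₀ = 1), with convergents p_k = a_k·p_{k-1} + p_{k-2}, q_k = a_k·q_{k-1} + q_{k-2} (p₋₁ = 1, q₋₁ = 0):
  k = 0: a₀ = 6; p₀/q₀ = 6/1; p₀² − 37·q₀² = 36 − 37 = -1.
  k = 1: m = 6, d = 1, a = ⌊(6 + 6)/1⌋ = 12; p/q = (12·6 + 1)/(12·1 + 0) = 73/12; p² − 37·q² = 5329 − 5328 = 1.
  The first convergent with p² − 37·q² = 1 gives the fundamental solution (x₁, y₁) = (73, 12).
Step 2: Apply the recurrence (x_{n+1}, y_{n+1}) = (x₁x_n + 37y₁y_n, x₁y_n + y₁x_n) repeatedly.
  From (x_1, y_1) = (73, 12): x_2 = 73·73 + 37·12·12 = 10657; y_2 = 73·12 + 12·73 = 1752.
Step 3: Verify x_2² - 37·y_2² = 113571649 - 113571648 = 1 (should be 1). ✓

(x_1, y_1) = (73, 12); (x_2, y_2) = (10657, 1752).


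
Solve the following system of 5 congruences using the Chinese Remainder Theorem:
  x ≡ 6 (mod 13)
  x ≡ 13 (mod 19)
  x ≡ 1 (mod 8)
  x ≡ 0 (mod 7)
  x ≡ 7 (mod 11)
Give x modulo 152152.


Product of moduli M = 13 · 19 · 8 · 7 · 11 = 152152.
Merge one congruence at a time:
  Start: x ≡ 6 (mod 13).
  Combine with x ≡ 13 (mod 19); new modulus lcm = 247.
    Write x = 6 + 13·t and substitute into x ≡ 13 (mod 19): 13·t ≡ 13 − 6 = 7 (mod 19).
    The inverse of 13 mod 19 is 3 (since 13·3 = 39 = 2·19 + 1), so t ≡ 3·7 = 21 ≡ 2 (mod 19).
    Then x = 6 + 13·2 = 32, valid modulo lcm(13, 19) = 247: x ≡ 32 (mod 247).
  Combine with x ≡ 1 (mod 8); new modulus lcm = 1976.
    Write x = 32 + 247·t and substitute into x ≡ 1 (mod 8): 247·t ≡ 1 − 32 = -31 (mod 8).
    Reduce coefficients mod 8: 7·t ≡ 1 (mod 8).
    The inverse of 7 mod 8 is 7 (since 7·7 = 49 = 6·8 + 1), so t ≡ 7·1 = 7 ≡ 7 (mod 8).
    Then x = 32 + 247·7 = 1761, valid modulo lcm(247, 8) = 1976: x ≡ 1761 (mod 1976).
  Combine with x ≡ 0 (mod 7); new modulus lcm = 13832.
    Write x = 1761 + 1976·t and substitute into x ≡ 0 (mod 7): 1976·t ≡ 0 − 1761 = -1761 (mod 7).
    Reduce coefficients mod 7: 2·t ≡ 3 (mod 7).
    The inverse of 2 mod 7 is 4 (since 2·4 = 8 = 1·7 + 1), so t ≡ 4·3 = 12 ≡ 5 (mod 7).
    Then x = 1761 + 1976·5 = 11641, valid modulo lcm(1976, 7) = 13832: x ≡ 11641 (mod 13832).
  Combine with x ≡ 7 (mod 11); new modulus lcm = 152152.
    Write x = 11641 + 13832·t and substitute into x ≡ 7 (mod 11): 13832·t ≡ 7 − 11641 = -11634 (mod 11).
    Reduce coefficients mod 11: 5·t ≡ 4 (mod 11).
    The inverse of 5 mod 11 is 9 (since 5·9 = 45 = 4·11 + 1), so t ≡ 9·4 = 36 ≡ 3 (mod 11).
    Then x = 11641 + 13832·3 = 53137, valid modulo lcm(13832, 11) = 152152: x ≡ 53137 (mod 152152).
Verify against each original: 53137 mod 13 = 6, 53137 mod 19 = 13, 53137 mod 8 = 1, 53137 mod 7 = 0, 53137 mod 11 = 7.

x ≡ 53137 (mod 152152).


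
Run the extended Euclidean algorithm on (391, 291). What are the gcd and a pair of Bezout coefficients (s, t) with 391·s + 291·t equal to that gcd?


Euclidean algorithm on (391, 291) — divide until remainder is 0:
  391 = 1 · 291 + 100
  291 = 2 · 100 + 91
  100 = 1 · 91 + 9
  91 = 10 · 9 + 1
  9 = 9 · 1 + 0
gcd(391, 291) = 1.
Track Bezout coefficients alongside the remainders: start with r₀ = 391 = a·1 + b·0 (s = 1, t = 0) and r₁ = 291 = a·0 + b·1 (s = 0, t = 1); each new remainder r_{k+1} = r_{k-1} − q_k·r_k inherits s_{k+1} = s_{k-1} − q_k·s_k, t_{k+1} = t_{k-1} − q_k·t_k, so r_k = a·s_k + b·t_k at every step:
  q = 1: r = 100, s = 1 − 1·0 = 1, t = 0 − 1·1 = -1  (check: 391·1 + 291·(-1) = 100)
  q = 2: r = 91, s = 0 − 2·1 = -2, t = 1 − 2·(-1) = 3  (check: 391·(-2) + 291·3 = 91)
  q = 1: r = 9, s = 1 − 1·(-2) = 3, t = -1 − 1·3 = -4  (check: 391·3 + 291·(-4) = 9)
  q = 10: r = 1, s = -2 − 10·3 = -32, t = 3 − 10·(-4) = 43  (check: 391·(-32) + 291·43 = 1)
The row with r = 1 (the gcd) gives the Bezout coefficients s = -32, t = 43.
Result: 391 · (-32) + 291 · (43) = 1.

gcd(391, 291) = 1; s = -32, t = 43 (check: 391·(-32) + 291·43 = 1).


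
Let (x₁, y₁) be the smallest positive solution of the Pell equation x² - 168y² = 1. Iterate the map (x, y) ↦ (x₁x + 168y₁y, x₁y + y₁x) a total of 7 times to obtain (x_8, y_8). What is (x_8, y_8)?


Step 1: Find the fundamental solution (x₁, y₁) of x² - 168y² = 1.
  Expand √168 as a continued fraction. a₀ = ⌊√168⌋ = 12; iterate m_{k+1} = d_k·a_k − m_k, d_{k+1} = (168 − m_{k+1}²)/d_k, a_{k+1} = ⌊(a₀ + m_{k+1})/d_{k+1}⌋ (starting m₀ = 0, d₀ = 1), with convergents p_k = a_k·p_{k-1} + p_{k-2}, q_k = a_k·q_{k-1} + q_{k-2} (p₋₁ = 1, q₋₁ = 0):
  k = 0: a₀ = 12; p₀/q₀ = 12/1; p₀² − 168·q₀² = 144 − 168 = -24.
  k = 1: m = 12, d = 24, a = ⌊(12 + 12)/24⌋ = 1; p/q = (1·12 + 1)/(1·1 + 0) = 13/1; p² − 168·q² = 169 − 168 = 1.
  The first convergent with p² − 168·q² = 1 gives the fundamental solution (x₁, y₁) = (13, 1).
Step 2: Apply the recurrence (x_{n+1}, y_{n+1}) = (x₁x_n + 168y₁y_n, x₁y_n + y₁x_n) repeatedly.
  From (x_1, y_1) = (13, 1): x_2 = 13·13 + 168·1·1 = 337; y_2 = 13·1 + 1·13 = 26.
  From (x_2, y_2) = (337, 26): x_3 = 13·337 + 168·1·26 = 8749; y_3 = 13·26 + 1·337 = 675.
  From (x_3, y_3) = (8749, 675): x_4 = 13·8749 + 168·1·675 = 227137; y_4 = 13·675 + 1·8749 = 17524.
  From (x_4, y_4) = (227137, 17524): x_5 = 13·227137 + 168·1·17524 = 5896813; y_5 = 13·17524 + 1·227137 = 454949.
  From (x_5, y_5) = (5896813, 454949): x_6 = 13·5896813 + 168·1·454949 = 153090001; y_6 = 13·454949 + 1·5896813 = 11811150.
  From (x_6, y_6) = (153090001, 11811150): x_7 = 13·153090001 + 168·1·11811150 = 3974443213; y_7 = 13·11811150 + 1·153090001 = 306634951.
  From (x_7, y_7) = (3974443213, 306634951): x_8 = 13·3974443213 + 168·1·306634951 = 103182433537; y_8 = 13·306634951 + 1·3974443213 = 7960697576.
Step 3: Verify x_8² - 168·y_8² = 10646614590617422330369 - 10646614590617422330368 = 1 (should be 1). ✓

(x_1, y_1) = (13, 1); (x_8, y_8) = (103182433537, 7960697576).


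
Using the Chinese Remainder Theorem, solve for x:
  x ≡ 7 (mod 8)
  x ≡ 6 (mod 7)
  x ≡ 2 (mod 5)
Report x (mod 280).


Moduli 8, 7, 5 are pairwise coprime; by CRT there is a unique solution modulo M = 8 · 7 · 5 = 280.
Solve pairwise, accumulating the modulus:
  Start with x ≡ 7 (mod 8).
  Combine with x ≡ 6 (mod 7): since gcd(8, 7) = 1, we get a unique residue mod 56.
    Write x = 7 + 8·t and substitute into x ≡ 6 (mod 7): 8·t ≡ 6 − 7 = -1 (mod 7).
    Reduce coefficients mod 7: 1·t ≡ 6 (mod 7).
    So t ≡ 6 (mod 7).
    Then x = 7 + 8·6 = 55, valid modulo lcm(8, 7) = 56: x ≡ 55 (mod 56).
  Combine with x ≡ 2 (mod 5): since gcd(56, 5) = 1, we get a unique residue mod 280.
    Write x = 55 + 56·t and substitute into x ≡ 2 (mod 5): 56·t ≡ 2 − 55 = -53 (mod 5).
    Reduce coefficients mod 5: 1·t ≡ 2 (mod 5).
    So t ≡ 2 (mod 5).
    Then x = 55 + 56·2 = 167, valid modulo lcm(56, 5) = 280: x ≡ 167 (mod 280).
Verify: 167 mod 8 = 7 ✓, 167 mod 7 = 6 ✓, 167 mod 5 = 2 ✓.

x ≡ 167 (mod 280).


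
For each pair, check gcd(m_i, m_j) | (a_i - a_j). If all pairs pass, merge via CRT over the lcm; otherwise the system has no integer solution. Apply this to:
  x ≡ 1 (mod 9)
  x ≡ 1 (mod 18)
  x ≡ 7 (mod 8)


Moduli 9, 18, 8 are not pairwise coprime, so CRT works modulo lcm(m_i) when all pairwise compatibility conditions hold.
Pairwise compatibility: gcd(m_i, m_j) must divide a_i - a_j for every pair.
Merge one congruence at a time:
  Start: x ≡ 1 (mod 9).
  Combine with x ≡ 1 (mod 18): gcd(9, 18) = 9; 1 - 1 = 0, which IS divisible by 9, so compatible.
    Write x = 1 + 9·t and substitute into x ≡ 1 (mod 18): 9·t ≡ 1 − 1 = 0 (mod 18).
    Divide the congruence (and modulus) by g = 9: 1·t ≡ 0 (mod 2).
    So t ≡ 0 (mod 2).
    Then x = 1 + 9·0 = 1, valid modulo lcm(9, 18) = 18: x ≡ 1 (mod 18).
  Combine with x ≡ 7 (mod 8): gcd(18, 8) = 2; 7 - 1 = 6, which IS divisible by 2, so compatible.
    Write x = 1 + 18·t and substitute into x ≡ 7 (mod 8): 18·t ≡ 7 − 1 = 6 (mod 8).
    Divide the congruence (and modulus) by g = 2: 9·t ≡ 3 (mod 4).
    Reduce coefficients mod 4: 1·t ≡ 3 (mod 4).
    So t ≡ 3 (mod 4).
    Then x = 1 + 18·3 = 55, valid modulo lcm(18, 8) = 72: x ≡ 55 (mod 72).
Verify: 55 mod 9 = 1, 55 mod 18 = 1, 55 mod 8 = 7.

x ≡ 55 (mod 72).


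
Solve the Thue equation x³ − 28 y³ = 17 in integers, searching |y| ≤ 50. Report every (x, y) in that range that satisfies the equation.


The equation is x³ - 28y³ = 17. For fixed y, x³ = 28·y³ + 17, so a solution requires the RHS to be a perfect cube.
Strategy: iterate y from -50 to 50, compute RHS = 28·y³ + 17, and check whether it is a (positive or negative) perfect cube.
Check small values of y:
  y = 0: RHS = 17 is not a perfect cube.
  y = 1: RHS = 45 is not a perfect cube.
  y = -1: RHS = -11 is not a perfect cube.
  y = 2: RHS = 241 is not a perfect cube.
  y = -2: RHS = -207 is not a perfect cube.
  y = 3: RHS = 773 is not a perfect cube.
  y = -3: RHS = -739 is not a perfect cube.
Continuing the search up to |y| = 50 finds no solutions either.
No (x, y) in the scanned range satisfies the equation.

No integer solutions with |y| ≤ 50.


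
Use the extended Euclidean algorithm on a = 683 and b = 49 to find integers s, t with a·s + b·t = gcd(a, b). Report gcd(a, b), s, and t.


Euclidean algorithm on (683, 49) — divide until remainder is 0:
  683 = 13 · 49 + 46
  49 = 1 · 46 + 3
  46 = 15 · 3 + 1
  3 = 3 · 1 + 0
gcd(683, 49) = 1.
Track Bezout coefficients alongside the remainders: start with r₀ = 683 = a·1 + b·0 (s = 1, t = 0) and r₁ = 49 = a·0 + b·1 (s = 0, t = 1); each new remainder r_{k+1} = r_{k-1} − q_k·r_k inherits s_{k+1} = s_{k-1} − q_k·s_k, t_{k+1} = t_{k-1} − q_k·t_k, so r_k = a·s_k + b·t_k at every step:
  q = 13: r = 46, s = 1 − 13·0 = 1, t = 0 − 13·1 = -13  (check: 683·1 + 49·(-13) = 46)
  q = 1: r = 3, s = 0 − 1·1 = -1, t = 1 − 1·(-13) = 14  (check: 683·(-1) + 49·14 = 3)
  q = 15: r = 1, s = 1 − 15·(-1) = 16, t = -13 − 15·14 = -223  (check: 683·16 + 49·(-223) = 1)
The row with r = 1 (the gcd) gives the Bezout coefficients s = 16, t = -223.
Result: 683 · (16) + 49 · (-223) = 1.

gcd(683, 49) = 1; s = 16, t = -223 (check: 683·16 + 49·(-223) = 1).


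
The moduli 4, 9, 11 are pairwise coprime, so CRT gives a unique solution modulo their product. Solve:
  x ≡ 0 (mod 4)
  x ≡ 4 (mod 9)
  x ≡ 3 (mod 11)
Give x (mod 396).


Moduli 4, 9, 11 are pairwise coprime; by CRT there is a unique solution modulo M = 4 · 9 · 11 = 396.
Solve pairwise, accumulating the modulus:
  Start with x ≡ 0 (mod 4).
  Combine with x ≡ 4 (mod 9): since gcd(4, 9) = 1, we get a unique residue mod 36.
    Write x = 0 + 4·t and substitute into x ≡ 4 (mod 9): 4·t ≡ 4 − 0 = 4 (mod 9).
    The inverse of 4 mod 9 is 7 (since 4·7 = 28 = 3·9 + 1), so t ≡ 7·4 = 28 ≡ 1 (mod 9).
    Then x = 0 + 4·1 = 4, valid modulo lcm(4, 9) = 36: x ≡ 4 (mod 36).
  Combine with x ≡ 3 (mod 11): since gcd(36, 11) = 1, we get a unique residue mod 396.
    Write x = 4 + 36·t and substitute into x ≡ 3 (mod 11): 36·t ≡ 3 − 4 = -1 (mod 11).
    Reduce coefficients mod 11: 3·t ≡ 10 (mod 11).
    The inverse of 3 mod 11 is 4 (since 3·4 = 12 = 1·11 + 1), so t ≡ 4·10 = 40 ≡ 7 (mod 11).
    Then x = 4 + 36·7 = 256, valid modulo lcm(36, 11) = 396: x ≡ 256 (mod 396).
Verify: 256 mod 4 = 0 ✓, 256 mod 9 = 4 ✓, 256 mod 11 = 3 ✓.

x ≡ 256 (mod 396).


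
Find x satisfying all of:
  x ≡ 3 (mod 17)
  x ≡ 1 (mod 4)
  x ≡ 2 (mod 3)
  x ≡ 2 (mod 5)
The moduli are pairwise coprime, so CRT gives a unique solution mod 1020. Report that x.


Product of moduli M = 17 · 4 · 3 · 5 = 1020.
Merge one congruence at a time:
  Start: x ≡ 3 (mod 17).
  Combine with x ≡ 1 (mod 4); new modulus lcm = 68.
    Write x = 3 + 17·t and substitute into x ≡ 1 (mod 4): 17·t ≡ 1 − 3 = -2 (mod 4).
    Reduce coefficients mod 4: 1·t ≡ 2 (mod 4).
    So t ≡ 2 (mod 4).
    Then x = 3 + 17·2 = 37, valid modulo lcm(17, 4) = 68: x ≡ 37 (mod 68).
  Combine with x ≡ 2 (mod 3); new modulus lcm = 204.
    Write x = 37 + 68·t and substitute into x ≡ 2 (mod 3): 68·t ≡ 2 − 37 = -35 (mod 3).
    Reduce coefficients mod 3: 2·t ≡ 1 (mod 3).
    The inverse of 2 mod 3 is 2 (since 2·2 = 4 = 1·3 + 1), so t ≡ 2·1 = 2 ≡ 2 (mod 3).
    Then x = 37 + 68·2 = 173, valid modulo lcm(68, 3) = 204: x ≡ 173 (mod 204).
  Combine with x ≡ 2 (mod 5); new modulus lcm = 1020.
    Write x = 173 + 204·t and substitute into x ≡ 2 (mod 5): 204·t ≡ 2 − 173 = -171 (mod 5).
    Reduce coefficients mod 5: 4·t ≡ 4 (mod 5).
    The inverse of 4 mod 5 is 4 (since 4·4 = 16 = 3·5 + 1), so t ≡ 4·4 = 16 ≡ 1 (mod 5).
    Then x = 173 + 204·1 = 377, valid modulo lcm(204, 5) = 1020: x ≡ 377 (mod 1020).
Verify against each original: 377 mod 17 = 3, 377 mod 4 = 1, 377 mod 3 = 2, 377 mod 5 = 2.

x ≡ 377 (mod 1020).


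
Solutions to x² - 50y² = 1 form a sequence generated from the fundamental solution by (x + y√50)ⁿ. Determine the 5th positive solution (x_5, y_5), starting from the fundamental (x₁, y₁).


Step 1: Find the fundamental solution (x₁, y₁) of x² - 50y² = 1.
  Expand √50 as a continued fraction. a₀ = ⌊√50⌋ = 7; iterate m_{k+1} = d_k·a_k − m_k, d_{k+1} = (50 − m_{k+1}²)/d_k, a_{k+1} = ⌊(a₀ + m_{k+1})/d_{k+1}⌋ (starting m₀ = 0, d₀ = 1), with convergents p_k = a_k·p_{k-1} + p_{k-2}, q_k = a_k·q_{k-1} + q_{k-2} (p₋₁ = 1, q₋₁ = 0):
  k = 0: a₀ = 7; p₀/q₀ = 7/1; p₀² − 50·q₀² = 49 − 50 = -1.
  k = 1: m = 7, d = 1, a = ⌊(7 + 7)/1⌋ = 14; p/q = (14·7 + 1)/(14·1 + 0) = 99/14; p² − 50·q² = 9801 − 9800 = 1.
  The first convergent with p² − 50·q² = 1 gives the fundamental solution (x₁, y₁) = (99, 14).
Step 2: Apply the recurrence (x_{n+1}, y_{n+1}) = (x₁x_n + 50y₁y_n, x₁y_n + y₁x_n) repeatedly.
  From (x_1, y_1) = (99, 14): x_2 = 99·99 + 50·14·14 = 19601; y_2 = 99·14 + 14·99 = 2772.
  From (x_2, y_2) = (19601, 2772): x_3 = 99·19601 + 50·14·2772 = 3880899; y_3 = 99·2772 + 14·19601 = 548842.
  From (x_3, y_3) = (3880899, 548842): x_4 = 99·3880899 + 50·14·548842 = 768398401; y_4 = 99·548842 + 14·3880899 = 108667944.
  From (x_4, y_4) = (768398401, 108667944): x_5 = 99·768398401 + 50·14·108667944 = 152139002499; y_5 = 99·108667944 + 14·768398401 = 21515704070.
Step 3: Verify x_5² - 50·y_5² = 23146276081390728245001 - 23146276081390728245000 = 1 (should be 1). ✓

(x_1, y_1) = (99, 14); (x_5, y_5) = (152139002499, 21515704070).


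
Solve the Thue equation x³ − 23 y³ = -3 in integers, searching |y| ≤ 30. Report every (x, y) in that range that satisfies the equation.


The equation is x³ - 23y³ = -3. For fixed y, x³ = 23·y³ − 3, so a solution requires the RHS to be a perfect cube.
Strategy: iterate y from -30 to 30, compute RHS = 23·y³ − 3, and check whether it is a (positive or negative) perfect cube.
Check small values of y:
  y = 0: RHS = -3 is not a perfect cube.
  y = 1: RHS = 20 is not a perfect cube.
  y = -1: RHS = -26 is not a perfect cube.
  y = 2: RHS = 181 is not a perfect cube.
  y = -2: RHS = -187 is not a perfect cube.
  y = 3: RHS = 618 is not a perfect cube.
  y = -3: RHS = -624 is not a perfect cube.
Continuing the search up to |y| = 30 finds no solutions either.
No (x, y) in the scanned range satisfies the equation.

No integer solutions with |y| ≤ 30.


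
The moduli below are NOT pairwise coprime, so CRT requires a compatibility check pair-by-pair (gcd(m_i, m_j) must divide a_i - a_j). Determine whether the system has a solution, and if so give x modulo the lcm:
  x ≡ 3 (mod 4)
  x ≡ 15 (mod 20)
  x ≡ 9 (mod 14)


Moduli 4, 20, 14 are not pairwise coprime, so CRT works modulo lcm(m_i) when all pairwise compatibility conditions hold.
Pairwise compatibility: gcd(m_i, m_j) must divide a_i - a_j for every pair.
Merge one congruence at a time:
  Start: x ≡ 3 (mod 4).
  Combine with x ≡ 15 (mod 20): gcd(4, 20) = 4; 15 - 3 = 12, which IS divisible by 4, so compatible.
    Write x = 3 + 4·t and substitute into x ≡ 15 (mod 20): 4·t ≡ 15 − 3 = 12 (mod 20).
    Divide the congruence (and modulus) by g = 4: 1·t ≡ 3 (mod 5).
    So t ≡ 3 (mod 5).
    Then x = 3 + 4·3 = 15, valid modulo lcm(4, 20) = 20: x ≡ 15 (mod 20).
  Combine with x ≡ 9 (mod 14): gcd(20, 14) = 2; 9 - 15 = -6, which IS divisible by 2, so compatible.
    Write x = 15 + 20·t and substitute into x ≡ 9 (mod 14): 20·t ≡ 9 − 15 = -6 (mod 14).
    Divide the congruence (and modulus) by g = 2: 10·t ≡ -3 (mod 7).
    Reduce coefficients mod 7: 3·t ≡ 4 (mod 7).
    The inverse of 3 mod 7 is 5 (since 3·5 = 15 = 2·7 + 1), so t ≡ 5·4 = 20 ≡ 6 (mod 7).
    Then x = 15 + 20·6 = 135, valid modulo lcm(20, 14) = 140: x ≡ 135 (mod 140).
Verify: 135 mod 4 = 3, 135 mod 20 = 15, 135 mod 14 = 9.

x ≡ 135 (mod 140).


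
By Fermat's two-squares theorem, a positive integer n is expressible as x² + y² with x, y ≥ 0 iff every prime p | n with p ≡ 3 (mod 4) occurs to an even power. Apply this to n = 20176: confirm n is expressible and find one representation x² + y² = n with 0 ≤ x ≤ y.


Step 1: Factor n = 20176 = 2^4 · 13 · 97.
Step 2: Check the mod-4 condition on each prime factor: 2 = 2 (special); 13 ≡ 1 (mod 4), exponent 1; 97 ≡ 1 (mod 4), exponent 1.
All primes ≡ 3 (mod 4) appear to even exponent (or don't appear), so by the two-squares theorem n IS expressible as a sum of two squares.
Step 3: Build a representation. Group n = k² · m with k = 4 and m = 13 · 97 = 1261 (a product of primes ≡ 1 (mod 4)); a representation of m scales to one of n via (k·x)² + (k·y)² = k²(x² + y²). Each prime p ≡ 1 (mod 4) is itself a sum of two squares; find a² by testing p − a² for a perfect square:
  13: 13 − 1² = 12, 13 − 2² = 9 = 3² ⇒ 13 = 2² + 3².
  97: 97 − 1² = 96, 97 − 2² = 93, 97 − 3² = 88, 97 − 4² = 81 = 9² ⇒ 97 = 4² + 9².
  Combine using the Brahmagupta–Fibonacci identity (a² + b²)(c² + d²) = (ac − bd)² + (ad + bc)² = (ac + bd)² + (ad − bc)²:
  13 · 97 = 1261: from (2² + 3²)(4² + 9²), take (2·4 − 3·9, 2·9 + 3·4) = (8 − 27, 18 + 12) = (-19, 30); dropping signs (only squares matter) gives (19, 30); check 19² + 30² = 361 + 900 = 1261 ✓.
  Scale by k = 4: (4·19, 4·30) = (76, 120).
Step 4: Order so x ≤ y and verify: 76² + 120² = 5776 + 14400 = 20176 = n. ✓

n = 20176 = 76² + 120² (one valid representation with x ≤ y).


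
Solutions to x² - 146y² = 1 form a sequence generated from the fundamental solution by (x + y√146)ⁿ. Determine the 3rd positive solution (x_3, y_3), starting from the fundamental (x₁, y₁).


Step 1: Find the fundamental solution (x₁, y₁) of x² - 146y² = 1.
  Expand √146 as a continued fraction. a₀ = ⌊√146⌋ = 12; iterate m_{k+1} = d_k·a_k − m_k, d_{k+1} = (146 − m_{k+1}²)/d_k, a_{k+1} = ⌊(a₀ + m_{k+1})/d_{k+1}⌋ (starting m₀ = 0, d₀ = 1), with convergents p_k = a_k·p_{k-1} + p_{k-2}, q_k = a_k·q_{k-1} + q_{k-2} (p₋₁ = 1, q₋₁ = 0):
  k = 0: a₀ = 12; p₀/q₀ = 12/1; p₀² − 146·q₀² = 144 − 146 = -2.
  k = 1: m = 12, d = 2, a = ⌊(12 + 12)/2⌋ = 12; p/q = (12·12 + 1)/(12·1 + 0) = 145/12; p² − 146·q² = 21025 − 21024 = 1.
  The first convergent with p² − 146·q² = 1 gives the fundamental solution (x₁, y₁) = (145, 12).
Step 2: Apply the recurrence (x_{n+1}, y_{n+1}) = (x₁x_n + 146y₁y_n, x₁y_n + y₁x_n) repeatedly.
  From (x_1, y_1) = (145, 12): x_2 = 145·145 + 146·12·12 = 42049; y_2 = 145·12 + 12·145 = 3480.
  From (x_2, y_2) = (42049, 3480): x_3 = 145·42049 + 146·12·3480 = 12194065; y_3 = 145·3480 + 12·42049 = 1009188.
Step 3: Verify x_3² - 146·y_3² = 148695221224225 - 148695221224224 = 1 (should be 1). ✓

(x_1, y_1) = (145, 12); (x_3, y_3) = (12194065, 1009188).


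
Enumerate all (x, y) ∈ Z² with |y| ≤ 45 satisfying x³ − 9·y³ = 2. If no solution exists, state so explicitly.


The equation is x³ - 9y³ = 2. For fixed y, x³ = 9·y³ + 2, so a solution requires the RHS to be a perfect cube.
Strategy: iterate y from -45 to 45, compute RHS = 9·y³ + 2, and check whether it is a (positive or negative) perfect cube.
Check small values of y:
  y = 0: RHS = 2 is not a perfect cube.
  y = 1: RHS = 11 is not a perfect cube.
  y = -1: RHS = -7 is not a perfect cube.
  y = 2: RHS = 74 is not a perfect cube.
  y = -2: RHS = -70 is not a perfect cube.
  y = 3: RHS = 245 is not a perfect cube.
  y = -3: RHS = -241 is not a perfect cube.
Continuing the search up to |y| = 45 finds no solutions either.
No (x, y) in the scanned range satisfies the equation.

No integer solutions with |y| ≤ 45.


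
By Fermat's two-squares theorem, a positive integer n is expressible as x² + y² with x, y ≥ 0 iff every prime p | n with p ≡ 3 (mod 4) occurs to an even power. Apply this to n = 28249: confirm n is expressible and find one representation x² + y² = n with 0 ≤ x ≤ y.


Step 1: Factor n = 28249 = 13 · 41 · 53.
Step 2: Check the mod-4 condition on each prime factor: 13 ≡ 1 (mod 4), exponent 1; 41 ≡ 1 (mod 4), exponent 1; 53 ≡ 1 (mod 4), exponent 1.
All primes ≡ 3 (mod 4) appear to even exponent (or don't appear), so by the two-squares theorem n IS expressible as a sum of two squares.
Step 3: Build a representation. Here n = 13 · 41 · 53 is a product of primes ≡ 1 (mod 4). Each prime p ≡ 1 (mod 4) is itself a sum of two squares; find a² by testing p − a² for a perfect square:
  13: 13 − 1² = 12, 13 − 2² = 9 = 3² ⇒ 13 = 2² + 3².
  41: 41 − 1² = 40, 41 − 2² = 37, 41 − 3² = 32, 41 − 4² = 25 = 5² ⇒ 41 = 4² + 5².
  53: 53 − 1² = 52, 53 − 2² = 49 = 7² ⇒ 53 = 2² + 7².
  Combine using the Brahmagupta–Fibonacci identity (a² + b²)(c² + d²) = (ac − bd)² + (ad + bc)² = (ac + bd)² + (ad − bc)²:
  13 · 41 = 533: from (2² + 3²)(4² + 5²), take (2·4 − 3·5, 2·5 + 3·4) = (8 − 15, 10 + 12) = (-7, 22); dropping signs (only squares matter) gives (7, 22); check 7² + 22² = 49 + 484 = 533 ✓.
  533 · 53 = 28249: from (7² + 22²)(2² + 7²), take (7·2 − 22·7, 7·7 + 22·2) = (14 − 154, 49 + 44) = (-140, 93); dropping signs (only squares matter) gives (140, 93); check 140² + 93² = 19600 + 8649 = 28249 ✓.
Step 4: Order so x ≤ y and verify: 93² + 140² = 8649 + 19600 = 28249 = n. ✓

n = 28249 = 93² + 140² (one valid representation with x ≤ y).


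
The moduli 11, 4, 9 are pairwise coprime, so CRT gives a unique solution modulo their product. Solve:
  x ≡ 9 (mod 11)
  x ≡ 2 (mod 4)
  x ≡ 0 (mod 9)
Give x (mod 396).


Moduli 11, 4, 9 are pairwise coprime; by CRT there is a unique solution modulo M = 11 · 4 · 9 = 396.
Solve pairwise, accumulating the modulus:
  Start with x ≡ 9 (mod 11).
  Combine with x ≡ 2 (mod 4): since gcd(11, 4) = 1, we get a unique residue mod 44.
    Write x = 9 + 11·t and substitute into x ≡ 2 (mod 4): 11·t ≡ 2 − 9 = -7 (mod 4).
    Reduce coefficients mod 4: 3·t ≡ 1 (mod 4).
    The inverse of 3 mod 4 is 3 (since 3·3 = 9 = 2·4 + 1), so t ≡ 3·1 = 3 ≡ 3 (mod 4).
    Then x = 9 + 11·3 = 42, valid modulo lcm(11, 4) = 44: x ≡ 42 (mod 44).
  Combine with x ≡ 0 (mod 9): since gcd(44, 9) = 1, we get a unique residue mod 396.
    Write x = 42 + 44·t and substitute into x ≡ 0 (mod 9): 44·t ≡ 0 − 42 = -42 (mod 9).
    Reduce coefficients mod 9: 8·t ≡ 3 (mod 9).
    The inverse of 8 mod 9 is 8 (since 8·8 = 64 = 7·9 + 1), so t ≡ 8·3 = 24 ≡ 6 (mod 9).
    Then x = 42 + 44·6 = 306, valid modulo lcm(44, 9) = 396: x ≡ 306 (mod 396).
Verify: 306 mod 11 = 9 ✓, 306 mod 4 = 2 ✓, 306 mod 9 = 0 ✓.

x ≡ 306 (mod 396).
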